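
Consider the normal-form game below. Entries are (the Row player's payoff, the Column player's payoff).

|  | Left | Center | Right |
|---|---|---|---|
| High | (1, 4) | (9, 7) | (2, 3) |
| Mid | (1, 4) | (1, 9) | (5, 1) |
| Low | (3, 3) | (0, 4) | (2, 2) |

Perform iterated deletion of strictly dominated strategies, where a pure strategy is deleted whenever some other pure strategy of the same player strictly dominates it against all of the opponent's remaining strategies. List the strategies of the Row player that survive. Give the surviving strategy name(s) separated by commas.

The Column player's strategy Left is strictly dominated by Center (High: 7>4, Mid: 9>4, Low: 4>3) and is removed.
Row Low is eliminated: Mid beats it against every remaining column (Center: 1>0, Right: 5>2).
Column Right is eliminated: Center beats it against every remaining row (High: 7>3, Mid: 9>1).
The Row player's strategy Mid is strictly dominated by High (Center: 9>1) and is removed.
Among the remaining strategies, none is strictly dominated by another pure strategy of the same player, so the elimination stops.
Surviving strategies — the Row player: {High}; the Column player: {Center}.

High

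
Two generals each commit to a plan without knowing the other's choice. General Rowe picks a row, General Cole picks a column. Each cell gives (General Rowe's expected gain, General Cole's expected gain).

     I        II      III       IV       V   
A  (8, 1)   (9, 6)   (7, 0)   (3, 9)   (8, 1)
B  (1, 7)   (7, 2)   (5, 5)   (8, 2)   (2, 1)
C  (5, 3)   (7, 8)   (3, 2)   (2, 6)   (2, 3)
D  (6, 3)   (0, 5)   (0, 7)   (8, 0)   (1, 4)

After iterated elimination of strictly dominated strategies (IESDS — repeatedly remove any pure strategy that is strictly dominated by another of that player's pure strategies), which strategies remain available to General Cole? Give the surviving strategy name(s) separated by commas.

I, II, III, IV

For General Rowe, A strictly dominates C on the remaining columns (I: 8>5, II: 9>7, III: 7>3, IV: 3>2, V: 8>2); eliminate C.
For General Cole, II strictly dominates V on the remaining rows (A: 6>1, B: 2>1, D: 5>4); eliminate V.
Among the remaining strategies, none is strictly dominated by another pure strategy of the same player, so the elimination stops.
Surviving strategies — General Rowe: {A, B, D}; General Cole: {I, II, III, IV}.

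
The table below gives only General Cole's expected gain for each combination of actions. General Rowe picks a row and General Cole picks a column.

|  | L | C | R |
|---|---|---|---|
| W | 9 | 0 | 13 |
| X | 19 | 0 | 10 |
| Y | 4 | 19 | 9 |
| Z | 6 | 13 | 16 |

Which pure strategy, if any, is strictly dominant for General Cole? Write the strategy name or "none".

L fails to dominate C at Y (4<19).
C fails to dominate L at W (0<9).
R fails to dominate L at X (10<19).
No single strategy dominates all the others.

none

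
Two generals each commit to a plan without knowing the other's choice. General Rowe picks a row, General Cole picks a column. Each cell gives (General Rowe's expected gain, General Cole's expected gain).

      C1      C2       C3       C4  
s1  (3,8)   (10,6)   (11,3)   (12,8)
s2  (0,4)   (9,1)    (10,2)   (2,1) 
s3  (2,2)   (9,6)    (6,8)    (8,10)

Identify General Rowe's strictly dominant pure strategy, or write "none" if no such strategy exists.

s1 vs s2: C1: 3>0, C2: 10>9, C3: 11>10, C4: 12>2.
s1 vs s3: C1: 3>2, C2: 10>9, C3: 11>6, C4: 12>8.
s1 strictly beats every other strategy against every opponent action, so it is strictly dominant.

s1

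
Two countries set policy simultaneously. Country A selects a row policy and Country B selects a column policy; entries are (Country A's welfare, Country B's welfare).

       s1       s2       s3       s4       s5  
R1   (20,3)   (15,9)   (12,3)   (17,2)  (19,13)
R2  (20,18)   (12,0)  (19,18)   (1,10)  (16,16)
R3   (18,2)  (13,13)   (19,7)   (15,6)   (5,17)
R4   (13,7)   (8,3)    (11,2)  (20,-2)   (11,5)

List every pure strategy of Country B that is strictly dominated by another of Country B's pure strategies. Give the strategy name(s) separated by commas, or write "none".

s1 is not dominated — it holds its own against s2 at R2 (18>0); s3 at R1 (3=3); s4 at R1 (3>2); s5 at R2 (18>16).
s2 is strictly dominated by s5 (R1: 13>9, R2: 16>0, R3: 17>13, R4: 5>3).
s3: no other strategy beats it everywhere (s1 at R1 (3=3); s2 at R2 (18>0); s4 at R1 (3>2); s5 at R2 (18>16)).
s4 is strictly dominated by s3 (R1: 3>2, R2: 18>10, R3: 7>6, R4: 2>-2).
s5: no other strategy beats it everywhere (s1 at R1 (13>3); s2 at R1 (13>9); s3 at R1 (13>3); s4 at R1 (13>2)).

s2, s4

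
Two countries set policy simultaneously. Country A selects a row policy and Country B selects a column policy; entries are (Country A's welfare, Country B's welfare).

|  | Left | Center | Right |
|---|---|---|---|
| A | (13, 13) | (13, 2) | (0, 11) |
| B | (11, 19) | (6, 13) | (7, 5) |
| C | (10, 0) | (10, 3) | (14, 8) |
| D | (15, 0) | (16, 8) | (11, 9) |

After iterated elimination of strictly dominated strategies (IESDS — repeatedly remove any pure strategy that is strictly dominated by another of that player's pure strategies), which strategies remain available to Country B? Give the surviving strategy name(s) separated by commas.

Right

For Country A, D strictly dominates A on the remaining columns (Left: 15>13, Center: 16>13, Right: 11>0); eliminate A.
Row B is eliminated: D beats it against every remaining column (Left: 15>11, Center: 16>6, Right: 11>7).
Column Left is eliminated: Center beats it against every remaining row (C: 3>0, D: 8>0).
For Country B, Right strictly dominates Center on the remaining rows (C: 8>3, D: 9>8); eliminate Center.
Row D is eliminated: C beats it against every remaining column (Right: 14>11).
Among the remaining strategies, none is strictly dominated by another pure strategy of the same player, so the elimination stops.
Surviving strategies — Country A: {C}; Country B: {Right}.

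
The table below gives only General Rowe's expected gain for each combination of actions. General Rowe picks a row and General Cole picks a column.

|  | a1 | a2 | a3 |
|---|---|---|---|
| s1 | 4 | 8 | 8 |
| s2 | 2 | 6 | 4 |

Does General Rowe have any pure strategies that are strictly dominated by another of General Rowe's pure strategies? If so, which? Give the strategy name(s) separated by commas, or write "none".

s1 is not dominated — it holds its own against s2 at a1 (4>2).
s1 strictly dominates s2 — a1: 4>2, a2: 8>6, a3: 8>4.

s2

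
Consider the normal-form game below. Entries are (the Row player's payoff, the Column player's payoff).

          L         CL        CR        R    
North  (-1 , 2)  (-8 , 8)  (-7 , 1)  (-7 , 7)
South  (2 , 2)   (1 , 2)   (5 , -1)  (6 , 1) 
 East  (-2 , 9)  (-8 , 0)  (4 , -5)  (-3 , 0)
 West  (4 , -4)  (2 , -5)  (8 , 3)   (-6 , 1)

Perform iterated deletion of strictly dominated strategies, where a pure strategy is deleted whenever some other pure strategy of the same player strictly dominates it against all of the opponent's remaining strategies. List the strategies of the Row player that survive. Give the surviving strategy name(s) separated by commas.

South, West

Row North is eliminated: South beats it against every remaining column (L: 2>-1, CL: 1>-8, CR: 5>-7, R: 6>-7).
For the Row player, South strictly dominates East on the remaining columns (L: 2>-2, CL: 1>-8, CR: 5>4, R: 6>-3); eliminate East.
Among the remaining strategies, none is strictly dominated by another pure strategy of the same player, so the elimination stops.
Surviving strategies — the Row player: {South, West}; the Column player: {L, CL, CR, R}.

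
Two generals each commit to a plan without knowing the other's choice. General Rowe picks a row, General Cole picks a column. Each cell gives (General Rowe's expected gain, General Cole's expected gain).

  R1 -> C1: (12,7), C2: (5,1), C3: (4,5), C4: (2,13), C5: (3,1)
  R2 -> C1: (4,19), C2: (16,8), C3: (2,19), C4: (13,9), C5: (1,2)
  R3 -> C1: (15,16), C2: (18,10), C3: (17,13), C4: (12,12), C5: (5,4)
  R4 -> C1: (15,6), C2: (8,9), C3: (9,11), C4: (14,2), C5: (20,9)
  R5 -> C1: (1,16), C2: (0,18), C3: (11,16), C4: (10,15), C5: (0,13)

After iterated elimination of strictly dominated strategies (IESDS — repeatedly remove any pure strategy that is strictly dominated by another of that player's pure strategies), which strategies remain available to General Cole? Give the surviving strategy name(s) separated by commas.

C1, C3

For General Rowe, R3 strictly dominates R1 on the remaining columns (C1: 15>12, C2: 18>5, C3: 17>4, C4: 12>2, C5: 5>3); eliminate R1.
General Rowe's strategy R5 is strictly dominated by R3 (C1: 15>1, C2: 18>0, C3: 17>11, C4: 12>10, C5: 5>0) and is removed.
Column C2 is eliminated: C3 beats it against every remaining row (R2: 19>8, R3: 13>10, R4: 11>9).
Row R2 is eliminated: R4 beats it against every remaining column (C1: 15>4, C3: 9>2, C4: 14>13, C5: 20>1).
For General Cole, C1 strictly dominates C4 on the remaining rows (R3: 16>12, R4: 6>2); eliminate C4.
For General Cole, C3 strictly dominates C5 on the remaining rows (R3: 13>4, R4: 11>9); eliminate C5.
Among the remaining strategies, none is strictly dominated by another pure strategy of the same player, so the elimination stops.
Surviving strategies — General Rowe: {R3, R4}; General Cole: {C1, C3}.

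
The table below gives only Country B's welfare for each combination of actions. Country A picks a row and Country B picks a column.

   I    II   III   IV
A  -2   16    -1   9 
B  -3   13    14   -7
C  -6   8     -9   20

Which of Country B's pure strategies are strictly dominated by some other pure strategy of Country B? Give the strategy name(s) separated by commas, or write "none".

I

I is strictly dominated by II (A: 16>-2, B: 13>-3, C: 8>-6).
Nothing dominates II: I at A (16>-2); III at A (16>-1); IV at A (16>9).
III is not dominated — it holds its own against I at A (-1>-2); II at B (14>13); IV at B (14>-7).
Nothing dominates IV: I at A (9>-2); II at C (20>8); III at A (9>-1).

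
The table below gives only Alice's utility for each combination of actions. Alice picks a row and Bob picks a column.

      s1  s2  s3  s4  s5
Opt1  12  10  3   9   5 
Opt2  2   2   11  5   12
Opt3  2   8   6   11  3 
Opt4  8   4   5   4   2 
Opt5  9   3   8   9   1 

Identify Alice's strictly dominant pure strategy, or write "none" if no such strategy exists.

Opt1 fails to dominate Opt2 at s3 (3<11).
Opt2 fails to dominate Opt1 at s1 (2<12).
Opt3 fails to dominate Opt1 at s1 (2<12).
Opt4 fails to dominate Opt1 at s1 (8<12).
Opt5 fails to dominate Opt1 at s1 (9<12).
No single strategy dominates all the others.

none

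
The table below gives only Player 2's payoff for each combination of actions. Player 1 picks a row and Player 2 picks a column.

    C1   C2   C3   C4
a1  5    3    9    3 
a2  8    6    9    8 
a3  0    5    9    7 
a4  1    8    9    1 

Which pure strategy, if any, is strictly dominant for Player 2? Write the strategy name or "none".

C3 vs C1: a1: 9>5, a2: 9>8, a3: 9>0, a4: 9>1.
C3 vs C2: a1: 9>3, a2: 9>6, a3: 9>5, a4: 9>8.
C3 vs C4: a1: 9>3, a2: 9>8, a3: 9>7, a4: 9>1.
C3 strictly beats every other strategy against every opponent action, so it is strictly dominant.

C3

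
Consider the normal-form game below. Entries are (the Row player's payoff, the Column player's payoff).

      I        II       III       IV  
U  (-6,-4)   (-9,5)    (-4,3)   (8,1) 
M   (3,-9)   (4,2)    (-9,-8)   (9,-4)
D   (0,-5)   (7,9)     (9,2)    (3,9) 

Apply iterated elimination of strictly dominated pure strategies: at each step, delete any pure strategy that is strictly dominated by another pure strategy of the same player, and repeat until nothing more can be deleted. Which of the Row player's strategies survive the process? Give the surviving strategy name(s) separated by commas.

M, D

The Column player's strategy I is strictly dominated by II (U: 5>-4, M: 2>-9, D: 9>-5) and is removed.
For the Column player, II strictly dominates III on the remaining rows (U: 5>3, M: 2>-8, D: 9>2); eliminate III.
The Row player's strategy U is strictly dominated by M (II: 4>-9, IV: 9>8) and is removed.
Among the remaining strategies, none is strictly dominated by another pure strategy of the same player, so the elimination stops.
Surviving strategies — the Row player: {M, D}; the Column player: {II, IV}.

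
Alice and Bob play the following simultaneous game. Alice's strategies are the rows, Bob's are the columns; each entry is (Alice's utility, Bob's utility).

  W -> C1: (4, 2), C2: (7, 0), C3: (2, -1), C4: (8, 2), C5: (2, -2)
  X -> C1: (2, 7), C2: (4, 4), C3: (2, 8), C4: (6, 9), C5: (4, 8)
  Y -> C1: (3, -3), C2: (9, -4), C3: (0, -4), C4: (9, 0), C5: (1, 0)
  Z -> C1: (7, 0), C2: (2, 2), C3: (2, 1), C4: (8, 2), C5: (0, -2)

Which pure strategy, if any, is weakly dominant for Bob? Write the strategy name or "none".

C4

C4 vs C1: W: 2=2, X: 9>7, Y: 0>-3, Z: 2>0.
C4 vs C2: W: 2>0, X: 9>4, Y: 0>-4, Z: 2=2.
C4 vs C3: W: 2>-1, X: 9>8, Y: 0>-4, Z: 2>1.
C4 vs C5: W: 2>-2, X: 9>8, Y: 0=0, Z: 2>-2.
C4 is at least as good as every other strategy against every opponent action, so it is weakly dominant.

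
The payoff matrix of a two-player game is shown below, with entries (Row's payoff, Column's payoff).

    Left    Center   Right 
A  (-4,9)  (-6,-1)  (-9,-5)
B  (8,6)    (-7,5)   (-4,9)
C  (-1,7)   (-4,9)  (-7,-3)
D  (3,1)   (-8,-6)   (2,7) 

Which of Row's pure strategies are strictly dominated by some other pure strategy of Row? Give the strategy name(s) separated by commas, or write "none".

A

C strictly dominates A — Left: -1>-4, Center: -4>-6, Right: -7>-9.
Nothing dominates B: A at Left (8>-4); C at Left (8>-1); D at Left (8>3).
C is not dominated — it holds its own against A at Left (-1>-4); B at Center (-4>-7); D at Center (-4>-8).
Nothing dominates D: A at Left (3>-4); B at Right (2>-4); C at Left (3>-1).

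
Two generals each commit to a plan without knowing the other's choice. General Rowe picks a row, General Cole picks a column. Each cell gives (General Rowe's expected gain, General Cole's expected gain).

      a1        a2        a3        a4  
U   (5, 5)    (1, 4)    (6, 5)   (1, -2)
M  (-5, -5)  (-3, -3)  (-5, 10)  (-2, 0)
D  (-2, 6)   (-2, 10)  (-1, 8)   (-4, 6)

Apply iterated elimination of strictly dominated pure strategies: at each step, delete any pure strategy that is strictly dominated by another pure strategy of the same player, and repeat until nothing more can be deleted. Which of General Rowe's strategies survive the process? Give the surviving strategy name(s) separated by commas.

Row M is eliminated: U beats it against every remaining column (a1: 5>-5, a2: 1>-3, a3: 6>-5, a4: 1>-2).
Row D is eliminated: U beats it against every remaining column (a1: 5>-2, a2: 1>-2, a3: 6>-1, a4: 1>-4).
General Cole's strategy a2 is strictly dominated by a1 (U: 5>4) and is removed.
General Cole's strategy a4 is strictly dominated by a1 (U: 5>-2) and is removed.
Among the remaining strategies, none is strictly dominated by another pure strategy of the same player, so the elimination stops.
Surviving strategies — General Rowe: {U}; General Cole: {a1, a3}.

U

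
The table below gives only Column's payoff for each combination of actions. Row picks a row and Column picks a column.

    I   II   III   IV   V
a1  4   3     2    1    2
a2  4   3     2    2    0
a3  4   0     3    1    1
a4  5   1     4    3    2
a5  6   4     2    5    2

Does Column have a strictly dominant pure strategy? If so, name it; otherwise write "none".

I

I vs II: a1: 4>3, a2: 4>3, a3: 4>0, a4: 5>1, a5: 6>4.
I vs III: a1: 4>2, a2: 4>2, a3: 4>3, a4: 5>4, a5: 6>2.
I vs IV: a1: 4>1, a2: 4>2, a3: 4>1, a4: 5>3, a5: 6>5.
I vs V: a1: 4>2, a2: 4>0, a3: 4>1, a4: 5>2, a5: 6>2.
I strictly beats every other strategy against every opponent action, so it is strictly dominant.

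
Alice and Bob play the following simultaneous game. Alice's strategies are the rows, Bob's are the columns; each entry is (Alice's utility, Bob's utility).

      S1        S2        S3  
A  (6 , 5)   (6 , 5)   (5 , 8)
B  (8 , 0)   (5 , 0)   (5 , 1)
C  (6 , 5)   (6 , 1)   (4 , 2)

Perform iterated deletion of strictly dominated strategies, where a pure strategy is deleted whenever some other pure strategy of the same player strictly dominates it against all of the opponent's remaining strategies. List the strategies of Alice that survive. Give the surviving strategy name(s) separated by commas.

Column S2 is eliminated: S3 beats it against every remaining row (A: 8>5, B: 1>0, C: 2>1).
For Alice, B strictly dominates C on the remaining columns (S1: 8>6, S3: 5>4); eliminate C.
Bob's strategy S1 is strictly dominated by S3 (A: 8>5, B: 1>0) and is removed.
Among the remaining strategies, none is strictly dominated by another pure strategy of the same player, so the elimination stops.
Surviving strategies — Alice: {A, B}; Bob: {S3}.

A, B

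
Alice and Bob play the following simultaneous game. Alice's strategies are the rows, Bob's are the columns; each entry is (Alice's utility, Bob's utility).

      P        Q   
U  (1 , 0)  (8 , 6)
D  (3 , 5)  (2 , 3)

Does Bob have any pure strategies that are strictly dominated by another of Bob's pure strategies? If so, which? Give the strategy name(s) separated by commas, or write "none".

P is not dominated — it holds its own against Q at D (5>3).
Nothing dominates Q: P at U (6>0).

none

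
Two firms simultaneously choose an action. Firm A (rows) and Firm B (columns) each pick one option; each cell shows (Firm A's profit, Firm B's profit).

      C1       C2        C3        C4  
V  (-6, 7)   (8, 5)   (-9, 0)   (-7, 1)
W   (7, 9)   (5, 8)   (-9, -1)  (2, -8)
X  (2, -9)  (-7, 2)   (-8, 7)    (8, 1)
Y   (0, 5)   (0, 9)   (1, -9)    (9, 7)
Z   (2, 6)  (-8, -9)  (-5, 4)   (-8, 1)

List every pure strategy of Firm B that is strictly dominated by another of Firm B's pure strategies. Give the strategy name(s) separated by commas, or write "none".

C1: no other strategy beats it everywhere (C2 at V (7>5); C3 at V (7>0); C4 at V (7>1)).
Nothing dominates C2: C1 at X (2>-9); C3 at V (5>0); C4 at V (5>1).
C3 is not dominated — it holds its own against C1 at X (7>-9); C2 at X (7>2); C4 at W (-1>-8).
C4 is not dominated — it holds its own against C1 at X (1>-9); C2 at Z (1>-9); C3 at V (1>0).

none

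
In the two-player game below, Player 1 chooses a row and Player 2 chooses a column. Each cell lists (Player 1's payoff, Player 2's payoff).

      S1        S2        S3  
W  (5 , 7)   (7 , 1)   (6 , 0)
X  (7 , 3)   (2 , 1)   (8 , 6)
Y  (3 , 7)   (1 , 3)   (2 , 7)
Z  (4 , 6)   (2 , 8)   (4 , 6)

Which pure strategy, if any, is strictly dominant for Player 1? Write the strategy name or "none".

none

W fails to dominate X at S1 (5<7).
X fails to dominate W at S2 (2<7).
Y fails to dominate W at S1 (3<5).
Z fails to dominate W at S1 (4<5).
No single strategy dominates all the others.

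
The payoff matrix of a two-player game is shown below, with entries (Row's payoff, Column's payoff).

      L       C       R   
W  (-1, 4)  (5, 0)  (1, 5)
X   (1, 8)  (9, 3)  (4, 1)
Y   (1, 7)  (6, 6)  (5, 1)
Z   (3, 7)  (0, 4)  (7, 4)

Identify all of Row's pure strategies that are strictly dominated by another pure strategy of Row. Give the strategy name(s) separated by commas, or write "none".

W

W: dominated, since X does at least as well everywhere (L: 1>-1, C: 9>5, R: 4>1).
X is not dominated — it holds its own against W at L (1>-1); Y at L (1=1); Z at C (9>0).
Y: no other strategy beats it everywhere (W at L (1>-1); X at L (1=1); Z at C (6>0)).
Z: no other strategy beats it everywhere (W at L (3>-1); X at L (3>1); Y at L (3>1)).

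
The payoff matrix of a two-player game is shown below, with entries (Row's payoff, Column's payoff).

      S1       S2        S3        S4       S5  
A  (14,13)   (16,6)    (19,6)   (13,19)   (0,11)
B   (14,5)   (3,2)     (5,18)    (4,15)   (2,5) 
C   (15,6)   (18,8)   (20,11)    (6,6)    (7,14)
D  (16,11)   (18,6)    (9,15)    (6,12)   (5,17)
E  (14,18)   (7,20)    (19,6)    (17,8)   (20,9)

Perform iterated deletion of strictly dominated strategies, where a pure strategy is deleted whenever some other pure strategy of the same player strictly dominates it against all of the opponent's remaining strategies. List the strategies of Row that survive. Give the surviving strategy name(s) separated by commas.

For Row, C strictly dominates B on the remaining columns (S1: 15>14, S2: 18>3, S3: 20>5, S4: 6>4, S5: 7>2); eliminate B.
Column S3 is eliminated: S5 beats it against every remaining row (A: 11>6, C: 14>11, D: 17>15, E: 9>6).
Among the remaining strategies, none is strictly dominated by another pure strategy of the same player, so the elimination stops.
Surviving strategies — Row: {A, C, D, E}; Column: {S1, S2, S4, S5}.

A, C, D, E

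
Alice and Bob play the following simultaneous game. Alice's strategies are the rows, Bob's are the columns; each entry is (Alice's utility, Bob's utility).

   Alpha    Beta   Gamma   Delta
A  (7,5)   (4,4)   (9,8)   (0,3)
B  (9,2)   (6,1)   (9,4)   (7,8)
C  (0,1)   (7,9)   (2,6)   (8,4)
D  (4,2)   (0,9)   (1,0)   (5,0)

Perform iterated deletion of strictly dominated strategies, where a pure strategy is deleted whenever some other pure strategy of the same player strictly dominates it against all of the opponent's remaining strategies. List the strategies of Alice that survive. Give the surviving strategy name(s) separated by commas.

Alice's strategy D is strictly dominated by B (Alpha: 9>4, Beta: 6>0, Gamma: 9>1, Delta: 7>5) and is removed.
For Bob, Gamma strictly dominates Alpha on the remaining rows (A: 8>5, B: 4>2, C: 6>1); eliminate Alpha.
Among the remaining strategies, none is strictly dominated by another pure strategy of the same player, so the elimination stops.
Surviving strategies — Alice: {A, B, C}; Bob: {Beta, Gamma, Delta}.

A, B, C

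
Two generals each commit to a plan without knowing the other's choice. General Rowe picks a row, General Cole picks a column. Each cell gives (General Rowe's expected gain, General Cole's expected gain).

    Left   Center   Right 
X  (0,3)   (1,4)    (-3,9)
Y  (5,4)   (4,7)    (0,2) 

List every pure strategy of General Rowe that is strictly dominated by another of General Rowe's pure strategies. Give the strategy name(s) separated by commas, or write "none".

Y strictly dominates X — Left: 5>0, Center: 4>1, Right: 0>-3.
Y is not dominated — it holds its own against X at Left (5>0).

X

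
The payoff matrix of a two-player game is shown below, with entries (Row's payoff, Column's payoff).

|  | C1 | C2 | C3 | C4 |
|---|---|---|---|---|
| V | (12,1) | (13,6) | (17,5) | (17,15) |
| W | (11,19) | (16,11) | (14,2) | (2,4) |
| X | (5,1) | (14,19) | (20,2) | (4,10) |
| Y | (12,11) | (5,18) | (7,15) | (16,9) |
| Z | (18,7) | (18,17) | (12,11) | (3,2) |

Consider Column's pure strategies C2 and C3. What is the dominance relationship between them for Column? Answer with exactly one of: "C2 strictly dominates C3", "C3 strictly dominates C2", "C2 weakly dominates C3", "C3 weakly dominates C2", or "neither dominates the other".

C2 strictly dominates C3

C2's payoffs vs C3's, by Row's action — V: 6>5, W: 11>2, X: 19>2, Y: 18>15, Z: 17>11.
Every comparison favours C2, so C2 strictly dominates C3.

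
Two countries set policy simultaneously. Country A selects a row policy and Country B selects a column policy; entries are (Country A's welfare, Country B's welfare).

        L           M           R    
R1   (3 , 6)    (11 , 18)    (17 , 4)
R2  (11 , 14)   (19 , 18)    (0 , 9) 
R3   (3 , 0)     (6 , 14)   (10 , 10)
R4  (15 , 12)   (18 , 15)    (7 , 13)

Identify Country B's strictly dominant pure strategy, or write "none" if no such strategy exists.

M

M vs L: R1: 18>6, R2: 18>14, R3: 14>0, R4: 15>12.
M vs R: R1: 18>4, R2: 18>9, R3: 14>10, R4: 15>13.
M strictly beats every other strategy against every opponent action, so it is strictly dominant.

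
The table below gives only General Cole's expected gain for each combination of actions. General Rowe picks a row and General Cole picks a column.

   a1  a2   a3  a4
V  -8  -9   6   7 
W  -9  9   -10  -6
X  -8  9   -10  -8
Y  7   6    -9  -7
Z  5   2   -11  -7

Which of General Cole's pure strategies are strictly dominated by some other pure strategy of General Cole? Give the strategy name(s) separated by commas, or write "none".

a3

a1 is not dominated — it holds its own against a2 at V (-8>-9); a3 at W (-9>-10); a4 at X (-8=-8).
a2: no other strategy beats it everywhere (a1 at W (9>-9); a3 at W (9>-10); a4 at W (9>-6)).
a3 is strictly dominated by a4 (V: 7>6, W: -6>-10, X: -8>-10, Y: -7>-9, Z: -7>-11).
Nothing dominates a4: a1 at V (7>-8); a2 at V (7>-9); a3 at V (7>6).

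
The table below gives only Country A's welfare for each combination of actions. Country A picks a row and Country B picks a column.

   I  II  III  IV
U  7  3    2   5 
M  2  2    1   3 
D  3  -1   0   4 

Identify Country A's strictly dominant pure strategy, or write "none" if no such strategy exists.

U

U vs M: I: 7>2, II: 3>2, III: 2>1, IV: 5>3.
U vs D: I: 7>3, II: 3>-1, III: 2>0, IV: 5>4.
U strictly beats every other strategy against every opponent action, so it is strictly dominant.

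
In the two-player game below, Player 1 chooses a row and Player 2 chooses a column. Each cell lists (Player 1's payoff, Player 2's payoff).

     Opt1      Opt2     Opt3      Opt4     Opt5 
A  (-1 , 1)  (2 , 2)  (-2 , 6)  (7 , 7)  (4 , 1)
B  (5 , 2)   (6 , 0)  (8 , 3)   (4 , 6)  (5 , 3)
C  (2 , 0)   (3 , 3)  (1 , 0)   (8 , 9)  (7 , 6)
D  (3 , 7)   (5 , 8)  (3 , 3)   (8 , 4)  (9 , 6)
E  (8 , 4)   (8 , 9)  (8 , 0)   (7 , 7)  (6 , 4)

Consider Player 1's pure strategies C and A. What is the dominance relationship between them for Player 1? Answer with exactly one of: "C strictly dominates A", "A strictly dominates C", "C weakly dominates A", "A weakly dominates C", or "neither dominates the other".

C's payoffs vs A's, by Player 2's action — Opt1: 2>-1, Opt2: 3>2, Opt3: 1>-2, Opt4: 8>7, Opt5: 7>4.
C gives a strictly higher payoff against every action of Player 2, so C strictly dominates A.

C strictly dominates A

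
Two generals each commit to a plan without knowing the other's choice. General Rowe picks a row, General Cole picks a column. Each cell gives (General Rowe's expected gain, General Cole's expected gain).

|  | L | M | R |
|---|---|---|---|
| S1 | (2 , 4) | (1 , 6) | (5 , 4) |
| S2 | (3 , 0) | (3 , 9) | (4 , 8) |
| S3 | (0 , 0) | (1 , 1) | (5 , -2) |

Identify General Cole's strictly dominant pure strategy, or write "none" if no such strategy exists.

M vs L: S1: 6>4, S2: 9>0, S3: 1>0.
M vs R: S1: 6>4, S2: 9>8, S3: 1>-2.
M strictly beats every other strategy against every opponent action, so it is strictly dominant.

M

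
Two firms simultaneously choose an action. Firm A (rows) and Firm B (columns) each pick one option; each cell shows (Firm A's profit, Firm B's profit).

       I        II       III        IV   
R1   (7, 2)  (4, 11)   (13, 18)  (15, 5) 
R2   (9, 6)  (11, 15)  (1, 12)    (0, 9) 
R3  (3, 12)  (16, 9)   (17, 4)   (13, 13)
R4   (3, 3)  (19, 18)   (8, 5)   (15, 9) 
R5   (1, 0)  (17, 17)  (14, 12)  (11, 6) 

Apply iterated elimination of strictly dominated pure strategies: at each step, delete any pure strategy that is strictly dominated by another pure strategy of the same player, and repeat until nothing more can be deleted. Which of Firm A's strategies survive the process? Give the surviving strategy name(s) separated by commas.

R1, R3, R4, R5

Firm B's strategy I is strictly dominated by IV (R1: 5>2, R2: 9>6, R3: 13>12, R4: 9>3, R5: 6>0) and is removed.
Row R2 is eliminated: R3 beats it against every remaining column (II: 16>11, III: 17>1, IV: 13>0).
Among the remaining strategies, none is strictly dominated by another pure strategy of the same player, so the elimination stops.
Surviving strategies — Firm A: {R1, R3, R4, R5}; Firm B: {II, III, IV}.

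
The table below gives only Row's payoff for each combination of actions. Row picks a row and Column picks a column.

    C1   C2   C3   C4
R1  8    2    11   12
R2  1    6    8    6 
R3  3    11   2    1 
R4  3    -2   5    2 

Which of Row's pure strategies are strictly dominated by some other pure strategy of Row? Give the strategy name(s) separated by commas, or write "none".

R1 is not dominated — it holds its own against R2 at C1 (8>1); R3 at C1 (8>3); R4 at C1 (8>3).
Nothing dominates R2: R1 at C2 (6>2); R3 at C3 (8>2); R4 at C2 (6>-2).
R3: no other strategy beats it everywhere (R1 at C2 (11>2); R2 at C1 (3>1); R4 at C1 (3=3)).
R1 strictly dominates R4 — C1: 8>3, C2: 2>-2, C3: 11>5, C4: 12>2.

R4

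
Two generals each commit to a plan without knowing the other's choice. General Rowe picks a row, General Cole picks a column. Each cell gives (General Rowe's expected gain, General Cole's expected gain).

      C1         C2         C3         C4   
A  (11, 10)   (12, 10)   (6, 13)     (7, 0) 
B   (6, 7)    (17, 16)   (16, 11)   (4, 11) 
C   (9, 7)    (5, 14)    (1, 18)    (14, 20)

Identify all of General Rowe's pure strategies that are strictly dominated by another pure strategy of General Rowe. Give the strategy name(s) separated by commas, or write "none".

A is not dominated — it holds its own against B at C1 (11>6); C at C1 (11>9).
B is not dominated — it holds its own against A at C2 (17>12); C at C2 (17>5).
Nothing dominates C: A at C4 (14>7); B at C1 (9>6).

none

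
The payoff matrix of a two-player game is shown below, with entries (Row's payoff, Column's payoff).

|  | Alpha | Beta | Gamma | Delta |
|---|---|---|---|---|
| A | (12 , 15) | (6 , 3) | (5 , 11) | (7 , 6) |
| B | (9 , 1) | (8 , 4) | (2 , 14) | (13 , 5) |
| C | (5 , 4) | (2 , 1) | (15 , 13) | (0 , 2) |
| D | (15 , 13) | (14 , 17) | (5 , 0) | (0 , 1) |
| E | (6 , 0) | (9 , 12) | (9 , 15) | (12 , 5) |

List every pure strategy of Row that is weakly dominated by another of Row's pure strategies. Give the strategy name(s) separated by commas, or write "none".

Nothing dominates A: B at Alpha (12>9); C at Alpha (12>5); D at Delta (7>0); E at Alpha (12>6).
B is not dominated — it holds its own against A at Beta (8>6); C at Alpha (9>5); D at Delta (13>0); E at Alpha (9>6).
C: no other strategy beats it everywhere (A at Gamma (15>5); B at Gamma (15>2); D at Gamma (15>5); E at Gamma (15>9)).
D: no other strategy beats it everywhere (A at Alpha (15>12); B at Alpha (15>9); C at Alpha (15>5); E at Alpha (15>6)).
E: no other strategy beats it everywhere (A at Beta (9>6); B at Beta (9>8); C at Alpha (6>5); D at Gamma (9>5)).

none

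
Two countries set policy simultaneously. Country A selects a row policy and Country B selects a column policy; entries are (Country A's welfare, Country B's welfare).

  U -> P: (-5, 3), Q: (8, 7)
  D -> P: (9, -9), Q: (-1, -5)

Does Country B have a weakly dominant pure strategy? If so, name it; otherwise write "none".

Q

Q vs P: U: 7>3, D: -5>-9.
Q is at least as good as every other strategy against every opponent action, so it is weakly dominant.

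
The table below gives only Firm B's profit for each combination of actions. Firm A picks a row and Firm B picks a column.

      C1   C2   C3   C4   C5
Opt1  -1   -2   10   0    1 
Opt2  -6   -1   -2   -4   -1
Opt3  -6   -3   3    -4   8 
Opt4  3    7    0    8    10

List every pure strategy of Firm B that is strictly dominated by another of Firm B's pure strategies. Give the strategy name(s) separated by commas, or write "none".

C1, C4

C1: dominated, since C4 does at least as well everywhere (Opt1: 0>-1, Opt2: -4>-6, Opt3: -4>-6, Opt4: 8>3).
Nothing dominates C2: C1 at Opt2 (-1>-6); C3 at Opt2 (-1>-2); C4 at Opt2 (-1>-4); C5 at Opt2 (-1=-1).
Nothing dominates C3: C1 at Opt1 (10>-1); C2 at Opt1 (10>-2); C4 at Opt1 (10>0); C5 at Opt1 (10>1).
C4: dominated, since C5 does at least as well everywhere (Opt1: 1>0, Opt2: -1>-4, Opt3: 8>-4, Opt4: 10>8).
Nothing dominates C5: C1 at Opt1 (1>-1); C2 at Opt1 (1>-2); C3 at Opt2 (-1>-2); C4 at Opt1 (1>0).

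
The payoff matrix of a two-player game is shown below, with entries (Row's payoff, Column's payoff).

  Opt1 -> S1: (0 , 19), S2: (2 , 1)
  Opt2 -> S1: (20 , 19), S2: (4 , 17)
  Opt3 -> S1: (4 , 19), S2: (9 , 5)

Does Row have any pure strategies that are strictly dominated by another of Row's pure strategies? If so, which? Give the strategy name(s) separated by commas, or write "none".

Opt1

Opt2 strictly dominates Opt1 — S1: 20>0, S2: 4>2.
Nothing dominates Opt2: Opt1 at S1 (20>0); Opt3 at S1 (20>4).
Opt3: no other strategy beats it everywhere (Opt1 at S1 (4>0); Opt2 at S2 (9>4)).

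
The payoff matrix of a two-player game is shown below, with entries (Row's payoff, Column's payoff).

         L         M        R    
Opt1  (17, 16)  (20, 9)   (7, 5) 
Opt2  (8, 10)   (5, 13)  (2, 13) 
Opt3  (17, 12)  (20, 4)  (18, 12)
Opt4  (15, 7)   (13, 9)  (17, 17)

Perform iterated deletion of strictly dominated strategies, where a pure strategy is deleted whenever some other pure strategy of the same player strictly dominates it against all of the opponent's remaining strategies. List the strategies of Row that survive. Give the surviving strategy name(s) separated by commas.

For Row, Opt1 strictly dominates Opt2 on the remaining columns (L: 17>8, M: 20>5, R: 7>2); eliminate Opt2.
For Row, Opt3 strictly dominates Opt4 on the remaining columns (L: 17>15, M: 20>13, R: 18>17); eliminate Opt4.
Column M is eliminated: L beats it against every remaining row (Opt1: 16>9, Opt3: 12>4).
Among the remaining strategies, none is strictly dominated by another pure strategy of the same player, so the elimination stops.
Surviving strategies — Row: {Opt1, Opt3}; Column: {L, R}.

Opt1, Opt3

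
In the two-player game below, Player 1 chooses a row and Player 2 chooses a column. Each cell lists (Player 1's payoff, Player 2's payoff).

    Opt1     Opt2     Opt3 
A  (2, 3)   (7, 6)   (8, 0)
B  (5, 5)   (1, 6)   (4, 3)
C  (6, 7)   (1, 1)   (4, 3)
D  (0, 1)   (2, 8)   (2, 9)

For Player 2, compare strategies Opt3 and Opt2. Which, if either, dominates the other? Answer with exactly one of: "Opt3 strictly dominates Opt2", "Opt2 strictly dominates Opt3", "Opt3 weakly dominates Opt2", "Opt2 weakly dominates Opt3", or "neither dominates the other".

Opt3's payoffs vs Opt2's, by Player 1's action — A: 0<6, B: 3<6, C: 3>1, D: 9>8.
Opt3 does better at C, D but worse at A, B; neither strategy dominates the other.

neither dominates the other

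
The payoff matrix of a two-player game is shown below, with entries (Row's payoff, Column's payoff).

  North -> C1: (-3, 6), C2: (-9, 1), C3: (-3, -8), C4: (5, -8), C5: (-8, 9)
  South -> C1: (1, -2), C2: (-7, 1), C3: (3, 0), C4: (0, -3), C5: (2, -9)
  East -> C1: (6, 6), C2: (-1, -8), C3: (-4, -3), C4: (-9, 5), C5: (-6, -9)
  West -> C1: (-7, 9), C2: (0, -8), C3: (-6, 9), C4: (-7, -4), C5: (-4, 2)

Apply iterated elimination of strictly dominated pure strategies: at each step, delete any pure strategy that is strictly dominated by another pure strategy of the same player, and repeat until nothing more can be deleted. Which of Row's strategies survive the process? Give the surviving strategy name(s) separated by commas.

South, East, West

Column's strategy C4 is strictly dominated by C1 (North: 6>-8, South: -2>-3, East: 6>5, West: 9>-4) and is removed.
For Row, South strictly dominates North on the remaining columns (C1: 1>-3, C2: -7>-9, C3: 3>-3, C5: 2>-8); eliminate North.
Column's strategy C5 is strictly dominated by C1 (South: -2>-9, East: 6>-9, West: 9>2) and is removed.
Among the remaining strategies, none is strictly dominated by another pure strategy of the same player, so the elimination stops.
Surviving strategies — Row: {South, East, West}; Column: {C1, C2, C3}.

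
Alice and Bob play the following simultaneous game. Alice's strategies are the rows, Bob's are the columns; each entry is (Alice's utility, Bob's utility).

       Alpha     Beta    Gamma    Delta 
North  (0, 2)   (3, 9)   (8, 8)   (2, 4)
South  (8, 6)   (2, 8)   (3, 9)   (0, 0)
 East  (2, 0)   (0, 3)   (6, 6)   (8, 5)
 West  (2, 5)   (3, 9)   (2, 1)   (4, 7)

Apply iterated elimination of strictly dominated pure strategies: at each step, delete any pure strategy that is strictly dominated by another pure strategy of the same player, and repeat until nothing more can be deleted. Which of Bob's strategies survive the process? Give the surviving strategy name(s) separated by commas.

For Bob, Beta strictly dominates Alpha on the remaining rows (North: 9>2, South: 8>6, East: 3>0, West: 9>5); eliminate Alpha.
For Alice, North strictly dominates South on the remaining columns (Beta: 3>2, Gamma: 8>3, Delta: 2>0); eliminate South.
Among the remaining strategies, none is strictly dominated by another pure strategy of the same player, so the elimination stops.
Surviving strategies — Alice: {North, East, West}; Bob: {Beta, Gamma, Delta}.

Beta, Gamma, Delta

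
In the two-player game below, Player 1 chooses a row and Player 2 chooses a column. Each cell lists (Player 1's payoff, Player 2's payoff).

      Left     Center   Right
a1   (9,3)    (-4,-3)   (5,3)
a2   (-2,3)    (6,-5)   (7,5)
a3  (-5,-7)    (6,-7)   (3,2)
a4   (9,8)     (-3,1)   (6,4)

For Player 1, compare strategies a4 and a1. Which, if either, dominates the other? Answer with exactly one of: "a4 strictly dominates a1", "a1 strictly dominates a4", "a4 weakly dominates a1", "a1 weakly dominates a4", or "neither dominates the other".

Compare a4 to a1 across each opponent action: Left: 9=9, Center: -3>-4, Right: 6>5.
a4 is at least as good everywhere and strictly better somewhere (tied only at Left), so a4 weakly but not strictly dominates a1.

a4 weakly dominates a1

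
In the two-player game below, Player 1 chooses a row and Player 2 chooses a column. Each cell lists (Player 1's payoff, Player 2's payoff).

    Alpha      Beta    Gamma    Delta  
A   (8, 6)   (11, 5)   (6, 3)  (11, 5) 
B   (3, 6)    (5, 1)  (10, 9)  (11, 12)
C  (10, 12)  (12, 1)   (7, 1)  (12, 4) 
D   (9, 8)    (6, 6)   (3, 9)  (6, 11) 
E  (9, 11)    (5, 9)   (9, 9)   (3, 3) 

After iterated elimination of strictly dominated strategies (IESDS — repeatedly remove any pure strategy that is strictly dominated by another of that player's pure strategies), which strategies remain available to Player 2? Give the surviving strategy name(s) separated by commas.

Alpha, Gamma, Delta

For Player 1, C strictly dominates A on the remaining columns (Alpha: 10>8, Beta: 12>11, Gamma: 7>6, Delta: 12>11); eliminate A.
For Player 1, C strictly dominates D on the remaining columns (Alpha: 10>9, Beta: 12>6, Gamma: 7>3, Delta: 12>6); eliminate D.
For Player 2, Alpha strictly dominates Beta on the remaining rows (B: 6>1, C: 12>1, E: 11>9); eliminate Beta.
Among the remaining strategies, none is strictly dominated by another pure strategy of the same player, so the elimination stops.
Surviving strategies — Player 1: {B, C, E}; Player 2: {Alpha, Gamma, Delta}.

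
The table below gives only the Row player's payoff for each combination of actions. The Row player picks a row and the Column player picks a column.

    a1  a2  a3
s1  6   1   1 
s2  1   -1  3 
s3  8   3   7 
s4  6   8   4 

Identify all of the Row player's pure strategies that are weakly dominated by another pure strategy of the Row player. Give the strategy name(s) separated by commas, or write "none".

s1, s2

s3 weakly dominates s1 — a1: 8>6, a2: 3>1, a3: 7>1.
s3 weakly dominates s2 — a1: 8>1, a2: 3>-1, a3: 7>3.
s3 is not dominated — it holds its own against s1 at a1 (8>6); s2 at a1 (8>1); s4 at a1 (8>6).
Nothing dominates s4: s1 at a2 (8>1); s2 at a1 (6>1); s3 at a2 (8>3).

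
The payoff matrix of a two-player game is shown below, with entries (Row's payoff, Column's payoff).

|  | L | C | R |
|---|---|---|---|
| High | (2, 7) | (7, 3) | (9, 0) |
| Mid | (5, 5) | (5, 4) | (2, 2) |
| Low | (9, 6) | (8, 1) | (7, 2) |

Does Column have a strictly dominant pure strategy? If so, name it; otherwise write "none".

L

L vs C: High: 7>3, Mid: 5>4, Low: 6>1.
L vs R: High: 7>0, Mid: 5>2, Low: 6>2.
L strictly beats every other strategy against every opponent action, so it is strictly dominant.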